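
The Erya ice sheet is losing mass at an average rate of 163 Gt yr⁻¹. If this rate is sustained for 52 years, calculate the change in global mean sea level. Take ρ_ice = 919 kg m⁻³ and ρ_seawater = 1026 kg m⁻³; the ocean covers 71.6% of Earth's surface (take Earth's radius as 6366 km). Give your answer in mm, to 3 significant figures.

Total mass lost = 163 Gt/yr × 52 yr = 8476 Gt = 8.476×10^15 kg.
ρ_w = 1026 kg m⁻³, so water volume = 8.476×10^15 / 1026 = 8.261×10^12 m³.
Δh = 8.261×10^12 / 3.65×10^14 = 0.0227 m = 22.7 mm.

≈ 22.7 mm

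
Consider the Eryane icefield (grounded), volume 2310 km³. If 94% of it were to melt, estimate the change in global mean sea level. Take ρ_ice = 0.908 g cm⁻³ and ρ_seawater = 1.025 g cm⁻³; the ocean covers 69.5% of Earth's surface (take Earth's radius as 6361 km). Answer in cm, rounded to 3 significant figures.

Eryane: 0.94 × 2310 km³ × (908/1025) = 1924 km³ of water.
Spread over 3.53×10^14 m² of ocean, Δh = 1.924×10^12 / 3.53×10^14 = 5.44×10^-3 m = 0.544 cm.

≈ 0.544 cm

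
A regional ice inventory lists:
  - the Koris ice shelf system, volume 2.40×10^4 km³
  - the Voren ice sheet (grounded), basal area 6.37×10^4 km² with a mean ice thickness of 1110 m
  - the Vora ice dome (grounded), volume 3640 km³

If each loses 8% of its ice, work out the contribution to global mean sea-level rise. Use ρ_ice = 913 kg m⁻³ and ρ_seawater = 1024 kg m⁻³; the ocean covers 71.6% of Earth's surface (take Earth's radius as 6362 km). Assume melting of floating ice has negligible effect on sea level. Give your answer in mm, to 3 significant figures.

The Koris ice shelf system is floating and already displaces its own weight of water, so its melt adds essentially nothing to sea level.
Voren: ice volume = 6.37×10^4 km² × 1110 m = 7.071×10^4 km³; 0.08 × 7.071×10^4 × (913/1024) = 5043 km³ of water.
Vora: 0.08 × 3640 km³ × (913/1024) = 259.6 km³ of water.
Total added water ≈ 5.303×10^12 m³ over 3.64×10^14 m² → Δh = 0.0146 m = 14.6 mm.

≈ 14.6 mm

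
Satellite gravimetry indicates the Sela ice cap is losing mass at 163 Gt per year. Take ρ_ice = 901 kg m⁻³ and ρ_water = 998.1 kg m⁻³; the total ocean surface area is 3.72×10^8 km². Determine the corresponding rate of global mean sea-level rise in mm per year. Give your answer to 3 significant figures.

ρ_w = 998.1 kg m⁻³. Annual water volume added = 163 Gt / ρ_w = 1.630×10^14 kg / 998.1 kg m⁻³ = 1.633×10^11 m³.
Δh per year = 1.633×10^11 / 3.72×10^14 = 4.39×10^-4 m = 0.439 mm.

≈ 0.439 mm/yr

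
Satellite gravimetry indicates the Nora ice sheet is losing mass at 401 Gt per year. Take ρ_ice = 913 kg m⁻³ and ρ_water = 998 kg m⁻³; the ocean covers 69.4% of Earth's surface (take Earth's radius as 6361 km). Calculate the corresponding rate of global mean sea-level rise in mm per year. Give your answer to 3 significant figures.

≈ 1.14 mm/yr

ρ_w = 998 kg m⁻³. Annual water volume added = 401 Gt / ρ_w = 4.010×10^14 kg / 998 kg m⁻³ = 4.018×10^11 m³.
Δh per year = 4.018×10^11 / 3.53×10^14 = 1.14×10^-3 m = 1.14 mm.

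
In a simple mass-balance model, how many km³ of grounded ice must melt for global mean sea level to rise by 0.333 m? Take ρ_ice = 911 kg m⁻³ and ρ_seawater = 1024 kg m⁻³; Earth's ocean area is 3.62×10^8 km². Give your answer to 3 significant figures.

Required water volume = Δh × A = 0.333 m × 3.62×10^14 m² = 1.205×10^14 m³ = 1.205×10^5 km³.
Ice volume = water volume × ρ_w/ρ_ice = 1.205×10^5 × 1024/911 = 1.35×10^5 km³.

≈ 1.35×10^5 km³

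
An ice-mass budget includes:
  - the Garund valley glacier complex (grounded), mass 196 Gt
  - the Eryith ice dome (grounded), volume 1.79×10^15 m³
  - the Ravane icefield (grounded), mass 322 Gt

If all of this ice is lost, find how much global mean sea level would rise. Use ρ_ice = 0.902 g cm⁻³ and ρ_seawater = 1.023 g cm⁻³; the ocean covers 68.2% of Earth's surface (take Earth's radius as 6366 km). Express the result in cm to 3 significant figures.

≈ 455 cm

Garund: 196 Gt = 1.960×10^14 kg; dividing by ρ_w = 1.023 g cm⁻³ = 1023 kg m⁻³ gives 1.916×10^11 m³ of water.
Eryith: 1.79×10^15 m³ × (902/1023) = 1.578×10^15 m³ of water.
Ravane: 322 Gt = 3.220×10^14 kg; dividing by ρ_w = 1023 kg m⁻³ gives 3.148×10^11 m³ of water.
Total added water ≈ 1.579×10^15 m³ over 3.47×10^14 m² → Δh = 4.55 m = 455 cm.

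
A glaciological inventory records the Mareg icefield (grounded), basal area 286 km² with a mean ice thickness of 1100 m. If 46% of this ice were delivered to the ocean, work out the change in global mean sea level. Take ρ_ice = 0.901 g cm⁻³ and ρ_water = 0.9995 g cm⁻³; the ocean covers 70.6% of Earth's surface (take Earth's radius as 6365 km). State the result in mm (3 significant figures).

Mareg: ice volume = 286 km² × 1100 m = 314.6 km³; 0.46 × 314.6 × (901/999.5) = 130.5 km³ of water.
Spread over 3.59×10^14 m² of ocean, Δh = 1.305×10^11 / 3.59×10^14 = 3.63×10^-4 m = 0.363 mm.

≈ 0.363 mm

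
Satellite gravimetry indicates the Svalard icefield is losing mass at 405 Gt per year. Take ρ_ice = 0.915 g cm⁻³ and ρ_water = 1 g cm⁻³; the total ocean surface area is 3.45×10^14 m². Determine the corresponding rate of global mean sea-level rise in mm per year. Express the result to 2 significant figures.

ρ_w = 1 g cm⁻³ = 1000 kg m⁻³. Annual water volume added = 405 Gt / ρ_w = 4.050×10^14 kg / 1000 kg m⁻³ = 4.050×10^11 m³.
Δh per year = 4.050×10^11 / 3.45×10^14 = 1.17×10^-3 m = 1.2 mm.

≈ 1.2 mm/yr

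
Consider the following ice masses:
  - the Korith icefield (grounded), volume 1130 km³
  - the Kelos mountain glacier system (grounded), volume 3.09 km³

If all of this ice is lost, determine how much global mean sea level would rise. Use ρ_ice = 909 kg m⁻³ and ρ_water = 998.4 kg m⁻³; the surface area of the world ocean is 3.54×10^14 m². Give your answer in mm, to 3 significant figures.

≈ 2.91 mm

Korith: 1130 km³ × (909/998.4) = 1029 km³ of water.
Kelos: 3.09 km³ × (909/998.4) = 2.813 km³ of water.
Total added water ≈ 1.032×10^12 m³ over 3.54×10^14 m² → Δh = 2.91×10^-3 m = 2.91 mm.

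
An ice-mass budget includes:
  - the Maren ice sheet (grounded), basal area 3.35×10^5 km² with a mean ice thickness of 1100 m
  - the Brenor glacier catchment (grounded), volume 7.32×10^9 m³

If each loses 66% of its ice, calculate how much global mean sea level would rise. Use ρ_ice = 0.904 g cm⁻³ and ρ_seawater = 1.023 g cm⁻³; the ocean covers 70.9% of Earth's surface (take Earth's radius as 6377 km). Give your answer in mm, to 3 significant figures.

Maren: ice volume = 3.35×10^5 km² × 1100 m = 3.685×10^5 km³; 0.66 × 3.685×10^5 × (904/1023) = 2.149×10^5 km³ of water.
Brenor: 0.66 × 7.32×10^9 m³ × (904/1023) = 4.269×10^9 m³ of water.
Total added water ≈ 2.149×10^14 m³ over 3.62×10^14 m² → Δh = 0.593 m = 593 mm.

≈ 593 mm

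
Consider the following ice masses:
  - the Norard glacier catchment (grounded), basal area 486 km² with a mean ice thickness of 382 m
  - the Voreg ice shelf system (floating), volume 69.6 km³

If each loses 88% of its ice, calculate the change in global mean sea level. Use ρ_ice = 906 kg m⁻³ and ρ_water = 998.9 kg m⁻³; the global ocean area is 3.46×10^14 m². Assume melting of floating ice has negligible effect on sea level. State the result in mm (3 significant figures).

≈ 0.428 mm

Norard: ice volume = 486 km² × 382 m = 185.7 km³; 0.88 × 185.7 × (906/998.9) = 148.2 km³ of water.
The Voreg ice shelf system is floating and already displaces its own weight of water, so its melt adds essentially nothing to sea level.
Total added water ≈ 1.482×10^11 m³ over 3.46×10^14 m² → Δh = 4.28×10^-4 m = 0.428 mm.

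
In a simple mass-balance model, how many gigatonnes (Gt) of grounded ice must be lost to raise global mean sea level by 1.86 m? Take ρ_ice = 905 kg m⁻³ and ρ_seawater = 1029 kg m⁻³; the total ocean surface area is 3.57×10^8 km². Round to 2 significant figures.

Required water volume = Δh × A = 1.86 m × 3.57×10^14 m² = 6.640×10^14 m³.
ρ_w = 1029 kg m⁻³, so the mass of water = 6.640×10^14 m³ × 1029 kg m⁻³ = 6.833×10^17 kg = 6.8×10^5 Gt (and the same mass of ice, by conservation).

≈ 6.8×10^5 Gt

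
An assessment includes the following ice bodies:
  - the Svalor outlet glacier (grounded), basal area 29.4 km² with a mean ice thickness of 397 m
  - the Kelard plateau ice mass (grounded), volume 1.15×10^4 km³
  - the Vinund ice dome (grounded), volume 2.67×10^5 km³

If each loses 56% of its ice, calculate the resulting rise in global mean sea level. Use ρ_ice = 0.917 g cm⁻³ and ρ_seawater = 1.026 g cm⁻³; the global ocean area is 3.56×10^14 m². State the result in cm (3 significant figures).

Svalor: ice volume = 29.4 km² × 397 m = 11.67 km³; 0.56 × 11.67 × (917/1026) = 5.842 km³ of water.
Kelard: 0.56 × 1.15×10^4 km³ × (917/1026) = 5756 km³ of water.
Vinund: 0.56 × 2.67×10^5 km³ × (917/1026) = 1.336×10^5 km³ of water.
Total added water ≈ 1.394×10^14 m³ over 3.56×10^14 m² → Δh = 0.392 m = 39.2 cm.

≈ 39.2 cm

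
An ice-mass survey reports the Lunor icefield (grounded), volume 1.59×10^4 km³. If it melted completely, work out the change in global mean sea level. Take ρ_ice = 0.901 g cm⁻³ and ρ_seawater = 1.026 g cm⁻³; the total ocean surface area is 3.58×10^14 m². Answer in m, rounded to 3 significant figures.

≈ 0.0390 m

Lunor: 1.59×10^4 km³ × (901/1026) = 1.396×10^4 km³ of water.
Spread over 3.58×10^14 m² of ocean, Δh = 1.396×10^13 / 3.58×10^14 = 0.0390 m.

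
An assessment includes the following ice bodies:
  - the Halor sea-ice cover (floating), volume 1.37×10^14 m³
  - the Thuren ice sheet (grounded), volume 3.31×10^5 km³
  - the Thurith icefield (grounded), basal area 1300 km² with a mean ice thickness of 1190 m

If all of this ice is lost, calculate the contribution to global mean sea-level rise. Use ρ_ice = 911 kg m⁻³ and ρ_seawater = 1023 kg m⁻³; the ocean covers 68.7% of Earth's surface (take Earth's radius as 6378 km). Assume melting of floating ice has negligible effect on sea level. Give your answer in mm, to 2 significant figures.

The Halor sea-ice cover is floating and already displaces its own weight of water, so its melt adds essentially nothing to sea level.
Thuren: 3.31×10^5 km³ × (911/1023) = 2.948×10^5 km³ of water.
Thurith: ice volume = 1300 km² × 1190 m = 1547 km³; 1547 × (911/1023) = 1378 km³ of water.
Total added water ≈ 2.961×10^14 m³ over 3.51×10^14 m² → Δh = 0.843 m = 840 mm.

≈ 840 mm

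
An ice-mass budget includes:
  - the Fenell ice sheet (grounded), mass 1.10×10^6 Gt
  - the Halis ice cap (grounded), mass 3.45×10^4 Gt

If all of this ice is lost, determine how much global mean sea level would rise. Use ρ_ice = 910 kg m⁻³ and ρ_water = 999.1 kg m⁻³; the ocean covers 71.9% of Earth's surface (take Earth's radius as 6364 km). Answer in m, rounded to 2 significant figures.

Fenell: 1.10×10^6 Gt = 1.100×10^18 kg; dividing by ρ_w = 999.1 kg m⁻³ gives 1.101×10^15 m³ of water.
Halis: 3.45×10^4 Gt = 3.450×10^16 kg; dividing by ρ_w = 999.1 kg m⁻³ gives 3.453×10^13 m³ of water.
Total added water ≈ 1.136×10^15 m³ over 3.66×10^14 m² → Δh = 3.10 m.

≈ 3.1 m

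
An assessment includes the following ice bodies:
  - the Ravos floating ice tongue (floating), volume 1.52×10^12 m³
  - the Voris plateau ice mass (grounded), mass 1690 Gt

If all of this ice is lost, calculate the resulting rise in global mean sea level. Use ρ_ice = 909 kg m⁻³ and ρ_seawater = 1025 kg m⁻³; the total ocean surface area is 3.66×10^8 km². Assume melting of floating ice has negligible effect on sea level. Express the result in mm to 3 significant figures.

≈ 4.50 mm

The Ravos floating ice tongue is floating and already displaces its own weight of water, so its melt adds essentially nothing to sea level.
Voris: 1690 Gt = 1.690×10^15 kg; dividing by ρ_w = 1025 kg m⁻³ gives 1.649×10^12 m³ of water.
Total added water ≈ 1.649×10^12 m³ over 3.66×10^14 m² → Δh = 4.50×10^-3 m = 4.50 mm.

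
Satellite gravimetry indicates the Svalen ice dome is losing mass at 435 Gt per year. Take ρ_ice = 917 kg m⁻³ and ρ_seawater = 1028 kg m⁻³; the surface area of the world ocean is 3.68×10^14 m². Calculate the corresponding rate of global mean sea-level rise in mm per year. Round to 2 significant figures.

ρ_w = 1028 kg m⁻³. Annual water volume added = 435 Gt / ρ_w = 4.350×10^14 kg / 1028 kg m⁻³ = 4.232×10^11 m³.
Δh per year = 4.232×10^11 / 3.68×10^14 = 1.15×10^-3 m = 1.1 mm.

≈ 1.1 mm/yr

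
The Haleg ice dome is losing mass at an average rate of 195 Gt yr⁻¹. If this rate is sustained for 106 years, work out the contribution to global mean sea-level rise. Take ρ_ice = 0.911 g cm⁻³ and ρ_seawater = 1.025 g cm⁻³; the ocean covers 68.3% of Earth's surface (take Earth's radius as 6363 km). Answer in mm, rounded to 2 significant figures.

Total mass lost = 195 Gt/yr × 106 yr = 2.067×10^4 Gt = 2.067×10^16 kg.
ρ_w = 1.025 g cm⁻³ = 1025 kg m⁻³, so water volume = 2.067×10^16 / 1025 = 2.017×10^13 m³.
Δh = 2.017×10^13 / 3.47×10^14 = 0.0580 m = 58 mm.

≈ 58 mm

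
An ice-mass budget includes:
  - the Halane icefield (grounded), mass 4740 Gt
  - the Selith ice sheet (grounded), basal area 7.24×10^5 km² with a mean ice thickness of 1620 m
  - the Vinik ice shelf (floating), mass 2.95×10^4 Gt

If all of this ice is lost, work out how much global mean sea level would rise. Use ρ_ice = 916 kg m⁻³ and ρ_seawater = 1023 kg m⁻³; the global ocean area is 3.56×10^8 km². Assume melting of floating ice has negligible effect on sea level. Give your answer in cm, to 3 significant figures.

≈ 296 cm

Halane: 4740 Gt = 4.740×10^15 kg; dividing by ρ_w = 1023 kg m⁻³ gives 4.633×10^12 m³ of water.
Selith: ice volume = 7.24×10^5 km² × 1620 m = 1.173×10^6 km³; 1.173×10^6 × (916/1023) = 1.050×10^6 km³ of water.
The Vinik ice shelf is floating and already displaces its own weight of water, so its melt adds essentially nothing to sea level.
Total added water ≈ 1.055×10^15 m³ over 3.56×10^14 m² → Δh = 2.96 m = 296 cm.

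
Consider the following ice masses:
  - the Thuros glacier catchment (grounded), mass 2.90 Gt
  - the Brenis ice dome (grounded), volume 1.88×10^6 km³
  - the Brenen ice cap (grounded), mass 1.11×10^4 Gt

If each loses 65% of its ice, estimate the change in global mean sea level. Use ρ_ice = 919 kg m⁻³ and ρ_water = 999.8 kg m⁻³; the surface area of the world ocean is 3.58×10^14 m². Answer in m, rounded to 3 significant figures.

≈ 3.16 m

Thuros: 0.65 × 2.90 Gt = 1.885×10^12 kg; dividing by ρ_w = 999.8 kg m⁻³ gives 1.885×10^9 m³ of water.
Brenis: 0.65 × 1.88×10^6 km³ × (919/999.8) = 1.123×10^6 km³ of water.
Brenen: 0.65 × 1.11×10^4 Gt = 7.215×10^15 kg; dividing by ρ_w = 999.8 kg m⁻³ gives 7.216×10^12 m³ of water.
Total added water ≈ 1.130×10^15 m³ over 3.58×10^14 m² → Δh = 3.16 m.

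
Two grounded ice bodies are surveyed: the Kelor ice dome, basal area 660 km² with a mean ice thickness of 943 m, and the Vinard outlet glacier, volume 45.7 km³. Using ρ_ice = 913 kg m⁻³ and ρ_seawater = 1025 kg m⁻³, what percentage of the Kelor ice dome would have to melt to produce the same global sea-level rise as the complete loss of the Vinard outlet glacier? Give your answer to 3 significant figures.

≈ 7.34 %

Equal sea-level rise means equal mass of meltwater, i.e. equal mass of ice lost.
Ice mass of Vinard: 4.172×10^13 kg; ice mass of Kelor: 5.682×10^14 kg.
Fraction required = 4.172×10^13 / 5.682×10^14 = 0.0734 → 7.34 %.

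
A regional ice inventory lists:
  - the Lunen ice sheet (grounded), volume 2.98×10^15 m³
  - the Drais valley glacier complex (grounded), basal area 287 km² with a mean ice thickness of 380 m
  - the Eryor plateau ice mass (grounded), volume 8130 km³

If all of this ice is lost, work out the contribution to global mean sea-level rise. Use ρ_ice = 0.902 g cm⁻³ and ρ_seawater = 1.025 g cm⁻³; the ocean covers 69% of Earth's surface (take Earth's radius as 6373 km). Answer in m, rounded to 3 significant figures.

Lunen: 2.98×10^15 m³ × (902/1025) = 2.622×10^15 m³ of water.
Drais: ice volume = 287 km² × 380 m = 109.1 km³; 109.1 × (902/1025) = 95.97 km³ of water.
Eryor: 8130 km³ × (902/1025) = 7154 km³ of water.
Total added water ≈ 2.630×10^15 m³ over 3.52×10^14 m² → Δh = 7.47 m.

≈ 7.47 m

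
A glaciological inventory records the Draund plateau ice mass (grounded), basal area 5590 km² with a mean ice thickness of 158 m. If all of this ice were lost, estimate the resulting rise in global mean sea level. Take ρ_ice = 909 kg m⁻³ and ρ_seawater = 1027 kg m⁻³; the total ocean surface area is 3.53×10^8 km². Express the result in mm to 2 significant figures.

Draund: ice volume = 5590 km² × 158 m = 883.2 km³; 883.2 × (909/1027) = 781.7 km³ of water.
Spread over 3.53×10^14 m² of ocean, Δh = 7.817×10^11 / 3.53×10^14 = 2.21×10^-3 m = 2.2 mm.

≈ 2.2 mm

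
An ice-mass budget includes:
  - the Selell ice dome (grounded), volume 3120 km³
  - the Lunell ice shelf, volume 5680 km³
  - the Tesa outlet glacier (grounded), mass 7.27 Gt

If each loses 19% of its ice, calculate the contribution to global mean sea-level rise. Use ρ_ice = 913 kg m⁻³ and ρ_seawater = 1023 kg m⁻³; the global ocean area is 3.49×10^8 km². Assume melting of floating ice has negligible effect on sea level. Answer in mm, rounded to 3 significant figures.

≈ 1.52 mm

Selell: 0.19 × 3120 km³ × (913/1023) = 529.1 km³ of water.
The Lunell ice shelf is floating and already displaces its own weight of water, so its melt adds essentially nothing to sea level.
Tesa: 0.19 × 7.27 Gt = 1.381×10^12 kg; dividing by ρ_w = 1023 kg m⁻³ gives 1.350×10^9 m³ of water.
Total added water ≈ 5.304×10^11 m³ over 3.49×10^14 m² → Δh = 1.52×10^-3 m = 1.52 mm.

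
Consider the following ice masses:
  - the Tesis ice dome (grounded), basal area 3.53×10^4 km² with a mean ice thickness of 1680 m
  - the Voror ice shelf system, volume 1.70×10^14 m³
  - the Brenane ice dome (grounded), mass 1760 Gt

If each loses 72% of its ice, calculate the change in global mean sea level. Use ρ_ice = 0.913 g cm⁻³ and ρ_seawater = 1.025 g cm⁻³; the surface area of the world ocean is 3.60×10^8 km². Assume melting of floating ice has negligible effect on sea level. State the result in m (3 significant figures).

Tesis: ice volume = 3.53×10^4 km² × 1680 m = 5.930×10^4 km³; 0.72 × 5.930×10^4 × (913/1025) = 3.803×10^4 km³ of water.
The Voror ice shelf system is floating and already displaces its own weight of water, so its melt adds essentially nothing to sea level.
Brenane: 0.72 × 1760 Gt = 1.267×10^15 kg; dividing by ρ_w = 1.025 g cm⁻³ = 1025 kg m⁻³ gives 1.236×10^12 m³ of water.
Total added water ≈ 3.927×10^13 m³ over 3.60×10^14 m² → Δh = 0.109 m.

≈ 0.109 m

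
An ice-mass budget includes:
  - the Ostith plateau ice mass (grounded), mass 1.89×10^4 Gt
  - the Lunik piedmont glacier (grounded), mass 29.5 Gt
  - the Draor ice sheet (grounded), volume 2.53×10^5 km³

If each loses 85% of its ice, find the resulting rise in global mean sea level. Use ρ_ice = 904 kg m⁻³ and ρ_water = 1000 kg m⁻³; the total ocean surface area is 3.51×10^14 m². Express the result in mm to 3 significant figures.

Ostith: 0.85 × 1.89×10^4 Gt = 1.606×10^16 kg; dividing by ρ_w = 1000 kg m⁻³ gives 1.606×10^13 m³ of water.
Lunik: 0.85 × 29.5 Gt = 2.508×10^13 kg; dividing by ρ_w = 1000 kg m⁻³ gives 2.508×10^10 m³ of water.
Draor: 0.85 × 2.53×10^5 km³ × (904/1000) = 1.944×10^5 km³ of water.
Total added water ≈ 2.105×10^14 m³ over 3.51×10^14 m² → Δh = 0.600 m = 600 mm.

≈ 600 mm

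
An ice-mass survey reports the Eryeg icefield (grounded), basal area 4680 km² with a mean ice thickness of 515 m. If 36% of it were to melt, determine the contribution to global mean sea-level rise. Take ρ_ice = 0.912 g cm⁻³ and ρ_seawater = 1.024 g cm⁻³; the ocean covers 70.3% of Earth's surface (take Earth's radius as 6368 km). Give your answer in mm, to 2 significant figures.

Eryeg: ice volume = 4680 km² × 515 m = 2410 km³; 0.36 × 2410 × (912/1024) = 772.8 km³ of water.
Spread over 3.58×10^14 m² of ocean, Δh = 7.728×10^11 / 3.58×10^14 = 2.16×10^-3 m = 2.2 mm.

≈ 2.2 mm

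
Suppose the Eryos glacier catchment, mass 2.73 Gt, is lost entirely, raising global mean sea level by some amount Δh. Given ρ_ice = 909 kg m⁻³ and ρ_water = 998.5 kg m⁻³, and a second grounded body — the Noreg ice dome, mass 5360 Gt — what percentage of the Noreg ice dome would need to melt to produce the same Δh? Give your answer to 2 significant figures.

Equal sea-level rise means equal mass of meltwater, i.e. equal mass of ice lost.
Ice mass of Eryos: 2.730×10^12 kg; ice mass of Noreg: 5.360×10^15 kg.
Fraction required = 2.730×10^12 / 5.360×10^15 = 5.09×10^-4 → 0.051 %.

≈ 0.051 %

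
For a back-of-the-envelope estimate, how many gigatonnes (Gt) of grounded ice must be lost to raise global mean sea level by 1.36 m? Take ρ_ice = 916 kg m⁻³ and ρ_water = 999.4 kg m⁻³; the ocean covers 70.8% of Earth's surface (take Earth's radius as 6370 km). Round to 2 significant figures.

≈ 4.9×10^5 Gt

Required water volume = Δh × A = 1.36 m × 3.61×10^14 m² = 4.910×10^14 m³.
ρ_w = 999.4 kg m⁻³, so the mass of water = 4.910×10^14 m³ × 999.4 kg m⁻³ = 4.907×10^17 kg = 4.9×10^5 Gt (and the same mass of ice, by conservation).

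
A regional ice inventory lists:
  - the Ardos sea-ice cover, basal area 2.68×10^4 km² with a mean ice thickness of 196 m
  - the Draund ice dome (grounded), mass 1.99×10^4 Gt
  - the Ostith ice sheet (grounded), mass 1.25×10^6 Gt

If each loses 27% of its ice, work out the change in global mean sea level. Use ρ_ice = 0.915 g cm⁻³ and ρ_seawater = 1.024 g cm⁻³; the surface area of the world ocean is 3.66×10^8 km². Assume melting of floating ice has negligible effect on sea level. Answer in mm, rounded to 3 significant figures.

≈ 915 mm

The Ardos sea-ice cover is floating and already displaces its own weight of water, so its melt adds essentially nothing to sea level.
Draund: 0.27 × 1.99×10^4 Gt = 5.373×10^15 kg; dividing by ρ_w = 1.024 g cm⁻³ = 1024 kg m⁻³ gives 5.247×10^12 m³ of water.
Ostith: 0.27 × 1.25×10^6 Gt = 3.375×10^17 kg; dividing by ρ_w = 1024 kg m⁻³ gives 3.296×10^14 m³ of water.
Total added water ≈ 3.348×10^14 m³ over 3.66×10^14 m² → Δh = 0.915 m = 915 mm.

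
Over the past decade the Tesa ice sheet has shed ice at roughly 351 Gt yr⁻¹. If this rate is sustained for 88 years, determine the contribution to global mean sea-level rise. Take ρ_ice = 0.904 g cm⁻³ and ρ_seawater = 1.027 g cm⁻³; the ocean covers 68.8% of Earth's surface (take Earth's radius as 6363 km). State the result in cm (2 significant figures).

≈ 8.6 cm

Total mass lost = 351 Gt/yr × 88 yr = 3.089×10^4 Gt = 3.089×10^16 kg.
ρ_w = 1.027 g cm⁻³ = 1027 kg m⁻³, so water volume = 3.089×10^16 / 1027 = 3.008×10^13 m³.
Δh = 3.008×10^13 / 3.50×10^14 = 0.0859 m = 8.6 cm.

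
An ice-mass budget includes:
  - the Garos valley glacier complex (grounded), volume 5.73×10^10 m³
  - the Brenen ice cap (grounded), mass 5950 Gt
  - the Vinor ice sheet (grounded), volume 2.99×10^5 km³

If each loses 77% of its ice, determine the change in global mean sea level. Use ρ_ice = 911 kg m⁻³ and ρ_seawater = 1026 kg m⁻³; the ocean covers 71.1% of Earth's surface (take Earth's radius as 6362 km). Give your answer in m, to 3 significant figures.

Garos: 0.77 × 5.73×10^10 m³ × (911/1026) = 3.918×10^10 m³ of water.
Brenen: 0.77 × 5950 Gt = 4.582×10^15 kg; dividing by ρ_w = 1026 kg m⁻³ gives 4.465×10^12 m³ of water.
Vinor: 0.77 × 2.99×10^5 km³ × (911/1026) = 2.044×10^5 km³ of water.
Total added water ≈ 2.089×10^14 m³ over 3.62×10^14 m² → Δh = 0.578 m.

≈ 0.578 m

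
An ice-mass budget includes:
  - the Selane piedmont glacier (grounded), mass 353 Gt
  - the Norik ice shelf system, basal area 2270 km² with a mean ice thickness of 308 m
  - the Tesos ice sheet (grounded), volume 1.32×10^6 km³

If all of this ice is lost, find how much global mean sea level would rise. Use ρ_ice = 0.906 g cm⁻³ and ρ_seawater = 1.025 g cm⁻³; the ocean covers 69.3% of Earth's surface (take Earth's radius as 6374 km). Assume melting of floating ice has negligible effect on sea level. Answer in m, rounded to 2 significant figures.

Selane: 353 Gt = 3.530×10^14 kg; dividing by ρ_w = 1.025 g cm⁻³ = 1025 kg m⁻³ gives 3.444×10^11 m³ of water.
The Norik ice shelf system is floating and already displaces its own weight of water, so its melt adds essentially nothing to sea level.
Tesos: 1.32×10^6 km³ × (906/1025) = 1.167×10^6 km³ of water.
Total added water ≈ 1.167×10^15 m³ over 3.54×10^14 m² → Δh = 3.30 m.

≈ 3.3 m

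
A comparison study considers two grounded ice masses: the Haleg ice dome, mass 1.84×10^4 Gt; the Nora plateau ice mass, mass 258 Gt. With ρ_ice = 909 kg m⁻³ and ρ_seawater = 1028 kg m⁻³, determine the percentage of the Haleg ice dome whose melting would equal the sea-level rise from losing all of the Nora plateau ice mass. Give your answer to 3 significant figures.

≈ 1.40 %

Equal sea-level rise means equal mass of meltwater, i.e. equal mass of ice lost.
Ice mass of Nora: 2.580×10^14 kg; ice mass of Haleg: 1.840×10^16 kg.
Fraction required = 2.580×10^14 / 1.840×10^16 = 0.0140 → 1.40 %.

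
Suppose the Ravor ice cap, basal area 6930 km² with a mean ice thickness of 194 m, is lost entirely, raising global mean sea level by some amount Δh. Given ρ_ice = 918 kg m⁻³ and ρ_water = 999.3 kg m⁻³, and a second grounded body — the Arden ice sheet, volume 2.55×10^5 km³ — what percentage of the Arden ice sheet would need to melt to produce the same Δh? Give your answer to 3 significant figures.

≈ 0.527 %

Equal sea-level rise means equal mass of meltwater, i.e. equal mass of ice lost.
Ice mass of Ravor: 1.234×10^15 kg; ice mass of Arden: 2.341×10^17 kg.
Fraction required = 1.234×10^15 / 2.341×10^17 = 5.27×10^-3 → 0.527 %.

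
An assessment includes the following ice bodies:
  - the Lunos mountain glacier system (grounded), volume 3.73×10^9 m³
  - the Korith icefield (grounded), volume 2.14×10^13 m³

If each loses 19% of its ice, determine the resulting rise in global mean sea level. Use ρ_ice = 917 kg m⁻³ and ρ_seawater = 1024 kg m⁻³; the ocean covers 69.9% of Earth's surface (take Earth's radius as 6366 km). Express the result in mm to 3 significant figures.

Lunos: 0.19 × 3.73×10^9 m³ × (917/1024) = 6.346×10^8 m³ of water.
Korith: 0.19 × 2.14×10^13 m³ × (917/1024) = 3.641×10^12 m³ of water.
Total added water ≈ 3.642×10^12 m³ over 3.56×10^14 m² → Δh = 0.0102 m = 10.2 mm.

≈ 10.2 mm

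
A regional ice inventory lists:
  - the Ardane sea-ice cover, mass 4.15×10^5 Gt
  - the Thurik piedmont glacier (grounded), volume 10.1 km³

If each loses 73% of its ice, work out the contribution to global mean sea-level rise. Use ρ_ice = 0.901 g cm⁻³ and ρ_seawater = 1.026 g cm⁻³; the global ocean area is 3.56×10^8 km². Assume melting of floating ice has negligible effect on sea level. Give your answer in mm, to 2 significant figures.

The Ardane sea-ice cover is floating and already displaces its own weight of water, so its melt adds essentially nothing to sea level.
Thurik: 0.73 × 10.1 km³ × (901/1026) = 6.475 km³ of water.
Total added water ≈ 6.475×10^9 m³ over 3.56×10^14 m² → Δh = 1.82×10^-5 m = 0.018 mm.

≈ 0.018 mm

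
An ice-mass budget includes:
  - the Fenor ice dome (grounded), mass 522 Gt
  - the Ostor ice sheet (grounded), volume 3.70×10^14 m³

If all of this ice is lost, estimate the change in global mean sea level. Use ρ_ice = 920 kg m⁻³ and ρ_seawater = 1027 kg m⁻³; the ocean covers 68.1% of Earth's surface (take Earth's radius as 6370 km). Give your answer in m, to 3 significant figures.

≈ 0.956 m

Fenor: 522 Gt = 5.220×10^14 kg; dividing by ρ_w = 1027 kg m⁻³ gives 5.083×10^11 m³ of water.
Ostor: 3.70×10^14 m³ × (920/1027) = 3.315×10^14 m³ of water.
Total added water ≈ 3.320×10^14 m³ over 3.47×10^14 m² → Δh = 0.956 m.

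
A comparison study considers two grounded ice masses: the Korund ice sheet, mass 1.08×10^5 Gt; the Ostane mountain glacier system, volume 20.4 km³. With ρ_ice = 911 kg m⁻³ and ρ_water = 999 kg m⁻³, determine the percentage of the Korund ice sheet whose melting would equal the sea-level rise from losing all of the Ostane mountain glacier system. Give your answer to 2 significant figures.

Equal sea-level rise means equal mass of meltwater, i.e. equal mass of ice lost.
Ice mass of Ostane: 1.858×10^13 kg; ice mass of Korund: 1.080×10^17 kg.
Fraction required = 1.858×10^13 / 1.080×10^17 = 1.72×10^-4 → 0.017 %.

≈ 0.017 %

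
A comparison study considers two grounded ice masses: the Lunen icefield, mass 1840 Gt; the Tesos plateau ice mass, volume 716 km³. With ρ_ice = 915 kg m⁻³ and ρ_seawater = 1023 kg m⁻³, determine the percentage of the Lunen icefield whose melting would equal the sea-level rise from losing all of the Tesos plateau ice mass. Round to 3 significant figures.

Equal sea-level rise means equal mass of meltwater, i.e. equal mass of ice lost.
Ice mass of Tesos: 6.551×10^14 kg; ice mass of Lunen: 1.840×10^15 kg.
Fraction required = 6.551×10^14 / 1.840×10^15 = 0.356 → 35.6 %.

≈ 35.6 %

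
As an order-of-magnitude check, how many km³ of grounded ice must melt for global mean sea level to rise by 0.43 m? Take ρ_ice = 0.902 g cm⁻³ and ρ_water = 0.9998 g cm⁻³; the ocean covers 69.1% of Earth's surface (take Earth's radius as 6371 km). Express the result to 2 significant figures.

≈ 1.7×10^5 km³

Required water volume = Δh × A = 0.43 m × 3.52×10^14 m² = 1.516×10^14 m³ = 1.516×10^5 km³.
Ice volume = water volume × ρ_w/ρ_ice = 1.516×10^5 × 999.8/902 = 1.7×10^5 km³.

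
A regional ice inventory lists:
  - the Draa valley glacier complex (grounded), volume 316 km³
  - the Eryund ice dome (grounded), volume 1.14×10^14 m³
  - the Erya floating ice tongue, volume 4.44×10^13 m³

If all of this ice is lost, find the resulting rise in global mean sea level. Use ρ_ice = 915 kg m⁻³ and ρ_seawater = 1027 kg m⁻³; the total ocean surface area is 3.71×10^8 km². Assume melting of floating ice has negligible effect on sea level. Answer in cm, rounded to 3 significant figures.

≈ 27.5 cm

Draa: 316 km³ × (915/1027) = 281.5 km³ of water.
Eryund: 1.14×10^14 m³ × (915/1027) = 1.016×10^14 m³ of water.
The Erya floating ice tongue is floating and already displaces its own weight of water, so its melt adds essentially nothing to sea level.
Total added water ≈ 1.018×10^14 m³ over 3.71×10^14 m² → Δh = 0.275 m = 27.5 cm.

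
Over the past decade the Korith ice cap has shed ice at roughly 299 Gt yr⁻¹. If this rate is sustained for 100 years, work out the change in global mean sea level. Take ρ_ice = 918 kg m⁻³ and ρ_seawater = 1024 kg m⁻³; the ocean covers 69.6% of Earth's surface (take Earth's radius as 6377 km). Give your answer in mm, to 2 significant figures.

Total mass lost = 299 Gt/yr × 100 yr = 2.990×10^4 Gt = 2.990×10^16 kg.
ρ_w = 1024 kg m⁻³, so water volume = 2.990×10^16 / 1024 = 2.920×10^13 m³.
Δh = 2.920×10^13 / 3.56×10^14 = 0.0821 m = 82 mm.

≈ 82 mm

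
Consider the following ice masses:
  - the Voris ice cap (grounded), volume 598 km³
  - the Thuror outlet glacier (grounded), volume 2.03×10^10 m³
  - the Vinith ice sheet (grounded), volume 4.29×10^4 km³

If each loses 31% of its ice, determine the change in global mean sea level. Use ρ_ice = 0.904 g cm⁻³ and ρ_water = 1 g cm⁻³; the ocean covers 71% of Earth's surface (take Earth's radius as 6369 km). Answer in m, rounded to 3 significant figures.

Voris: 0.31 × 598 km³ × (904/1000) = 167.6 km³ of water.
Thuror: 0.31 × 2.03×10^10 m³ × (904/1000) = 5.689×10^9 m³ of water.
Vinith: 0.31 × 4.29×10^4 km³ × (904/1000) = 1.202×10^4 km³ of water.
Total added water ≈ 1.220×10^13 m³ over 3.62×10^14 m² → Δh = 0.0337 m.

≈ 0.0337 m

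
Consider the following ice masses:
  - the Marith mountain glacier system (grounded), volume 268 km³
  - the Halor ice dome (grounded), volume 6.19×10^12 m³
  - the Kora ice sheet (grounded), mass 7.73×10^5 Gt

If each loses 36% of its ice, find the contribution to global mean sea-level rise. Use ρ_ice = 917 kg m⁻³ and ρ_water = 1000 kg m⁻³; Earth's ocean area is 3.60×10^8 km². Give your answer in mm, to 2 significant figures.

Marith: 0.36 × 268 km³ × (917/1000) = 88.47 km³ of water.
Halor: 0.36 × 6.19×10^12 m³ × (917/1000) = 2.043×10^12 m³ of water.
Kora: 0.36 × 7.73×10^5 Gt = 2.783×10^17 kg; dividing by ρ_w = 1000 kg m⁻³ gives 2.783×10^14 m³ of water.
Total added water ≈ 2.804×10^14 m³ over 3.60×10^14 m² → Δh = 0.779 m = 780 mm.

≈ 780 mm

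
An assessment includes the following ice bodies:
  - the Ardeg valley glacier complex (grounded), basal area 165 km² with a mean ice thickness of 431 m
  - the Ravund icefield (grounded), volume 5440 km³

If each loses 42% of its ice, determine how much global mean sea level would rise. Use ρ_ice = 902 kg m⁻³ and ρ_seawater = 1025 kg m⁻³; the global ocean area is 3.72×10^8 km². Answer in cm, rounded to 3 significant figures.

Ardeg: ice volume = 165 km² × 431 m = 71.11 km³; 0.42 × 71.11 × (902/1025) = 26.28 km³ of water.
Ravund: 0.42 × 5440 km³ × (902/1025) = 2011 km³ of water.
Total added water ≈ 2.037×10^12 m³ over 3.72×10^14 m² → Δh = 5.48×10^-3 m = 0.548 cm.

≈ 0.548 cm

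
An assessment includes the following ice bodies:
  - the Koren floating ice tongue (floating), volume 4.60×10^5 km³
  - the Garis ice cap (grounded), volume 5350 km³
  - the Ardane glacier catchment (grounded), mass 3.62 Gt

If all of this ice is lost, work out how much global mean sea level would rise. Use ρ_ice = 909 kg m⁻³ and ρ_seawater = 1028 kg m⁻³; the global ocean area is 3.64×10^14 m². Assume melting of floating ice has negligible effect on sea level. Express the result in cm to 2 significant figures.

≈ 1.3 cm

The Koren floating ice tongue is floating and already displaces its own weight of water, so its melt adds essentially nothing to sea level.
Garis: 5350 km³ × (909/1028) = 4731 km³ of water.
Ardane: 3.62 Gt = 3.620×10^12 kg; dividing by ρ_w = 1028 kg m⁻³ gives 3.521×10^9 m³ of water.
Total added water ≈ 4.734×10^12 m³ over 3.64×10^14 m² → Δh = 0.0130 m = 1.3 cm.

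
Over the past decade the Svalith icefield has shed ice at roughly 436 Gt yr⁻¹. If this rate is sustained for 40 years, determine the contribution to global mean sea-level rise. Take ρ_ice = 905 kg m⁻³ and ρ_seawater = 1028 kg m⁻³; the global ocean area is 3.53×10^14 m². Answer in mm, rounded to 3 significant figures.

Total mass lost = 436 Gt/yr × 40 yr = 1.744×10^4 Gt = 1.744×10^16 kg.
ρ_w = 1028 kg m⁻³, so water volume = 1.744×10^16 / 1028 = 1.696×10^13 m³.
Δh = 1.696×10^13 / 3.53×10^14 = 0.0481 m = 48.1 mm.

≈ 48.1 mm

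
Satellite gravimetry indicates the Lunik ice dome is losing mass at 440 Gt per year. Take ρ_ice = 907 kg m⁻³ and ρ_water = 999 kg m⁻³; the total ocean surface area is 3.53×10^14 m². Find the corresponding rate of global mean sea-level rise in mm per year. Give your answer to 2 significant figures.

≈ 1.2 mm/yr

ρ_w = 999 kg m⁻³. Annual water volume added = 440 Gt / ρ_w = 4.400×10^14 kg / 999 kg m⁻³ = 4.404×10^11 m³.
Δh per year = 4.404×10^11 / 3.53×10^14 = 1.25×10^-3 m = 1.2 mm.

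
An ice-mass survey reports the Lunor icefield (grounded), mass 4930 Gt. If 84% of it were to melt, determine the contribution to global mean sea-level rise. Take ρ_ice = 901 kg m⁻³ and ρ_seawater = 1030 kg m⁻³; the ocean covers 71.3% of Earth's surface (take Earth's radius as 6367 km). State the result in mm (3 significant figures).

≈ 11.1 mm

Lunor: 0.84 × 4930 Gt = 4.141×10^15 kg; dividing by ρ_w = 1030 kg m⁻³ gives 4.021×10^12 m³ of water.
Spread over 3.63×10^14 m² of ocean, Δh = 4.021×10^12 / 3.63×10^14 = 0.0111 m = 11.1 mm.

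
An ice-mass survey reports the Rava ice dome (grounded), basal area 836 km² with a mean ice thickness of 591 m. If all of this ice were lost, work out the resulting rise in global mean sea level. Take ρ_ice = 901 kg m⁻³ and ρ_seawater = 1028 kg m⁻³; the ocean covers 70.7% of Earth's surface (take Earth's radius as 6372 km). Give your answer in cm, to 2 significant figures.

≈ 0.12 cm

Rava: ice volume = 836 km² × 591 m = 494.1 km³; 494.1 × (901/1028) = 433.0 km³ of water.
Spread over 3.61×10^14 m² of ocean, Δh = 4.330×10^11 / 3.61×10^14 = 1.20×10^-3 m = 0.12 cm.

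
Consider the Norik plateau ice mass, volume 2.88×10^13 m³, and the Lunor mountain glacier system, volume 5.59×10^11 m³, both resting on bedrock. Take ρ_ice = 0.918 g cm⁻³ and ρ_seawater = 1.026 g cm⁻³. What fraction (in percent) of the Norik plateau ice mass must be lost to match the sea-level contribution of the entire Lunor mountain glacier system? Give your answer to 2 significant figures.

≈ 1.9 %

Equal sea-level rise means equal mass of meltwater, i.e. equal mass of ice lost.
Ice mass of Lunor: 5.132×10^14 kg; ice mass of Norik: 2.644×10^16 kg.
Fraction required = 5.132×10^14 / 2.644×10^16 = 0.0194 → 1.9 %.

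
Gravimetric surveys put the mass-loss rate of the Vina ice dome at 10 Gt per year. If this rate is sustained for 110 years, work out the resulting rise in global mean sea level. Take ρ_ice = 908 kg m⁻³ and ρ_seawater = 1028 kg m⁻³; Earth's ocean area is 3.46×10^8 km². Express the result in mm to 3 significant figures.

≈ 3.09 mm

Total mass lost = 10 Gt/yr × 110 yr = 1100 Gt = 1.100×10^15 kg.
ρ_w = 1028 kg m⁻³, so water volume = 1.100×10^15 / 1028 = 1.070×10^12 m³.
Δh = 1.070×10^12 / 3.46×10^14 = 3.09×10^-3 m = 3.09 mm.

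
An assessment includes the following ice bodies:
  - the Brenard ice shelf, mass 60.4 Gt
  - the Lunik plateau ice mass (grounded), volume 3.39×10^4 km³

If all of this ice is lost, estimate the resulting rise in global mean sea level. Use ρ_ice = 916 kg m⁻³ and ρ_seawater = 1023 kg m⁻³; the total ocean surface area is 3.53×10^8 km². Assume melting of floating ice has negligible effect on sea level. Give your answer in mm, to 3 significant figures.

The Brenard ice shelf is floating and already displaces its own weight of water, so its melt adds essentially nothing to sea level.
Lunik: 3.39×10^4 km³ × (916/1023) = 3.035×10^4 km³ of water.
Total added water ≈ 3.035×10^13 m³ over 3.53×10^14 m² → Δh = 0.0860 m = 86.0 mm.

≈ 86.0 mm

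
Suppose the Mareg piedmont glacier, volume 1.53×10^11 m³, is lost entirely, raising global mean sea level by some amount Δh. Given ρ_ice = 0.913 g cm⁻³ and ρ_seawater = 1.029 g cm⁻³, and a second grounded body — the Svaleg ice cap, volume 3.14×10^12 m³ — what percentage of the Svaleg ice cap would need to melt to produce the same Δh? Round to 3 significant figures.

≈ 4.87 %

Equal sea-level rise means equal mass of meltwater, i.e. equal mass of ice lost.
Ice mass of Mareg: 1.397×10^14 kg; ice mass of Svaleg: 2.867×10^15 kg.
Fraction required = 1.397×10^14 / 2.867×10^15 = 0.0487 → 4.87 %.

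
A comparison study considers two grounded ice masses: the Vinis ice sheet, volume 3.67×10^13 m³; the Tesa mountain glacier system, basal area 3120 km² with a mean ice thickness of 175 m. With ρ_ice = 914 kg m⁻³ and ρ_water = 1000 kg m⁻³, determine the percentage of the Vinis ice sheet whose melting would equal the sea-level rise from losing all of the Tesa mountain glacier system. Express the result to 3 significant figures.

≈ 1.49 %

Equal sea-level rise means equal mass of meltwater, i.e. equal mass of ice lost.
Ice mass of Tesa: 4.990×10^14 kg; ice mass of Vinis: 3.354×10^16 kg.
Fraction required = 4.990×10^14 / 3.354×10^16 = 0.0149 → 1.49 %.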